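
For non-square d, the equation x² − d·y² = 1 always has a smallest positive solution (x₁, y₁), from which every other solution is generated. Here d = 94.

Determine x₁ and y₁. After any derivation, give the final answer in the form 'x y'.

[9; 1,2,3,1,1,…,2,1,18] for √94; ℓ=16 ⇒ convergent index 15
i=0: a=9 ⇒ p=9, q=1
…
i=8: a=8 ⇒ p=12953, q=1336
…
i=12: a=1 ⇒ p=184493, q=19029
…
i=14: a=2 ⇒ p=1490361, q=153719
i=15: a=1 ⇒ p=2143295, q=221064
fundamental: x₁=2143295, y₁=221064  (since 4593713457025 − 94·48869292096 = 1)

2143295 221064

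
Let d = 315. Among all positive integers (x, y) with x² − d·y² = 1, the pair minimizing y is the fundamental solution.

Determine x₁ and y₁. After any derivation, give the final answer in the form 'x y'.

√315 = [17; 1,2,1,34, …], period ℓ=4 (even) → k=3
step 0: (17, 1)  from 17·(1,0) + (0,1)
step 1: (18, 1)  from 1·(17,1) + (1,0)
step 2: (53, 3)  from 2·(18,1) + (17,1)
step 3: (71, 4)  from 1·(53,3) + (18,1)
→ (71, 4).  Check: 71²=5041, 315·4²=5040, difference 1.

71 4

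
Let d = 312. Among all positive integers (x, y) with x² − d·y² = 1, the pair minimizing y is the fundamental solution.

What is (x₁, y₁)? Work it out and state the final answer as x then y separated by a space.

√312 → a₀=17, period (1,1,1,34); ℓ=4 even so k=3
i=0: a=17 ⇒ p=17, q=1
i=1: a=1 ⇒ p=18, q=1
i=2: a=1 ⇒ p=35, q=2
i=3: a=1 ⇒ p=53, q=3
fundamental: x₁=53, y₁=3  (since 2809 − 312·9 = 1)

53 3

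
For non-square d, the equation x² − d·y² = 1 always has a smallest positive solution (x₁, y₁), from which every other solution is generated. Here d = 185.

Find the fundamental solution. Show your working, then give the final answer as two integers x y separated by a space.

9249 680

[13; 1,1,1,1,26] for √185; ℓ=5 ⇒ convergent index 9
step 0: (13, 1)  from 13·(1,0) + (0,1)
…
step 3: (41, 3)  from 1·(27,2) + (14,1)
step 4: (68, 5)  from 1·(41,3) + (27,2)
…
step 8: (5563, 409)  from 1·(3686,271) + (1877,138)
step 9: (9249, 680)  from 1·(5563,409) + (3686,271)
→ (9249, 680).  Check: 9249²=85544001, 185·680²=85544000, difference 1.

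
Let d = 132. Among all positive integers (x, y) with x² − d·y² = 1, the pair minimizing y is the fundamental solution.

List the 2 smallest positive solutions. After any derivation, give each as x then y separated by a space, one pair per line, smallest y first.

23 2
1057 92

d=132: √d = [11; 2,22] (ℓ=2, even), read p_1/q_1
step 0: (11, 1)  from 11·(1,0) + (0,1)
step 1: (23, 2)  from 2·(11,1) + (1,0)
→ (23, 2).  Check: 23²=529, 132·2²=528, difference 1.
n=2: (23,2)∘(23,2) = (23·23+132·2·2, 23·2+2·23) = (1057,92)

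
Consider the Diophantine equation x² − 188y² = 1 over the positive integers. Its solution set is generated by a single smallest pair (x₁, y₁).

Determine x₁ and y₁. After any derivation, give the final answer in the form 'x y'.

4607 336

√188 = [13; 1,2,2,6,2,2,1,26, …], period ℓ=8 (even) → k=7
i=0: a=13 ⇒ p=13, q=1
i=1: a=1 ⇒ p=14, q=1
…
i=3: a=2 ⇒ p=96, q=7
i=4: a=6 ⇒ p=617, q=45
i=5: a=2 ⇒ p=1330, q=97
i=6: a=2 ⇒ p=3277, q=239
i=7: a=1 ⇒ p=4607, q=336
fundamental: x₁=4607, y₁=336  (since 21224449 − 188·112896 = 1)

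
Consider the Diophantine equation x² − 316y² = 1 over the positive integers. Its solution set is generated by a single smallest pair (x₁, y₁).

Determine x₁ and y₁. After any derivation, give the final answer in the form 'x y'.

12799 720

√316 = [17; 1,3,2,8,2,3,1,34, …], period ℓ=8 (even) → k=7
step 0: (17, 1)  from 17·(1,0) + (0,1)
step 1: (18, 1)  from 1·(17,1) + (1,0)
step 2: (71, 4)  from 3·(18,1) + (17,1)
…
step 4: (1351, 76)  from 8·(160,9) + (71,4)
…
step 6: (9937, 559)  from 3·(2862,161) + (1351,76)
step 7: (12799, 720)  from 1·(9937,559) + (2862,161)
fundamental: x₁=12799, y₁=720  (since 163814401 − 316·518400 = 1)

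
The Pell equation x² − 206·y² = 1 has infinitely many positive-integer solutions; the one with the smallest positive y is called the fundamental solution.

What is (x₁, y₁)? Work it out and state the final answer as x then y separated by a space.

d=206: √d = [14; 2,1,5,14,5,1,2,28] (ℓ=8, even), read p_7/q_7
i=0: a=14 ⇒ p=14, q=1
i=1: a=2 ⇒ p=29, q=2
i=2: a=1 ⇒ p=43, q=3
i=3: a=5 ⇒ p=244, q=17
i=4: a=14 ⇒ p=3459, q=241
i=5: a=5 ⇒ p=17539, q=1222
i=6: a=1 ⇒ p=20998, q=1463
i=7: a=2 ⇒ p=59535, q=4148
(x₁, y₁) = (59535, 4148);  59535² − 206·4148² = 1 ✓

59535 4148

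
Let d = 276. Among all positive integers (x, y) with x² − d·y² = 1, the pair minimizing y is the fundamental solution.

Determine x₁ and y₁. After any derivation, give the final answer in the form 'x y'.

7775 468

d=276: √d = [16; 1,1,1,1,2,2,2,1,1,1,1,32] (ℓ=12, even), read p_11/q_11
step 0: (16, 1)  from 16·(1,0) + (0,1)
…
step 5: (216, 13)  from 2·(83,5) + (50,3)
…
step 8: (1761, 106)  from 1·(1246,75) + (515,31)
…
step 10: (4768, 287)  from 1·(3007,181) + (1761,106)
step 11: (7775, 468)  from 1·(4768,287) + (3007,181)
fundamental: x₁=7775, y₁=468  (since 60450625 − 276·219024 = 1)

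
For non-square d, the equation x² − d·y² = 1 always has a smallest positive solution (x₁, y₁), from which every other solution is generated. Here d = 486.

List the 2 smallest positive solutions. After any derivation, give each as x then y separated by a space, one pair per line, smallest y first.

√486 = [22; 22,44, …], period ℓ=2 (even) → k=1
a_0=22:  p_0=22·1+0=22,  q_0=22·0+1=1
a_1=22:  p_1=22·22+1=485,  q_1=22·1+0=22
fundamental: x₁=485, y₁=22  (since 235225 − 486·484 = 1)
k=2:  x_2 = 485·485+486·22·22 = 470449,  y_2 = 485·22+22·485 = 21340

485 22
470449 21340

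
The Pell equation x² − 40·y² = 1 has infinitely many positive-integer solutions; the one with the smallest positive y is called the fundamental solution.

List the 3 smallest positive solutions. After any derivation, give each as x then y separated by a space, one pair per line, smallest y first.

19 3
721 114
27379 4329

d=40: √d = [6; 3,12] (ℓ=2, even), read p_1/q_1
step 0: (6, 1)  from 6·(1,0) + (0,1)
step 1: (19, 3)  from 3·(6,1) + (1,0)
→ (19, 3).  Check: 19²=361, 40·3²=360, difference 1.
(19+3√40)^2 = 721 + 114√40
(19+3√40)^3 = 27379 + 4329√40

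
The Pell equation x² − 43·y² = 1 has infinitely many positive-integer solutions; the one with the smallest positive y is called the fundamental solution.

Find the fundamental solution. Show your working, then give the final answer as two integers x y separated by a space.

[6; 1,1,3,1,5,1,3,1,1,12] for √43; ℓ=10 ⇒ convergent index 9
a_0=6:  p_0=6·1+0=6,  q_0=6·0+1=1
…
a_5=5:  p_5=5·59+46=341,  q_5=5·9+7=52
…
a_8=1:  p_8=1·1541+400=1941,  q_8=1·235+61=296
a_9=1:  p_9=1·1941+1541=3482,  q_9=1·296+235=531
→ (3482, 531).  Check: 3482²=12124324, 43·531²=12124323, difference 1.

3482 531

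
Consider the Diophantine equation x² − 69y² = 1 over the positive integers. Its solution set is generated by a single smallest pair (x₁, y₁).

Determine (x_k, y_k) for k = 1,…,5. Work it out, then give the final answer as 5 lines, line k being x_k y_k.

7775 936
120901249 14554800
1880014414175 226327139064
29234224019520001 3519386997890400
454592181623521601375 54726467590868580936

[8; 3,3,1,4,1,3,3,16] for √69; ℓ=8 ⇒ convergent index 7
i=0: a=8 ⇒ p=8, q=1
i=1: a=3 ⇒ p=25, q=3
…
i=3: a=1 ⇒ p=108, q=13
…
i=5: a=1 ⇒ p=623, q=75
i=6: a=3 ⇒ p=2384, q=287
i=7: a=3 ⇒ p=7775, q=936
→ (7775, 936).  Check: 7775²=60450625, 69·936²=60450624, difference 1.
k=2:  x_2 = 7775·7775+69·936·936 = 120901249,  y_2 = 7775·936+936·7775 = 14554800
k=3:  x_3 = 7775·120901249+69·936·14554800 = 1880014414175,  y_3 = 7775·14554800+936·120901249 = 226327139064
k=4:  x_4 = 7775·1880014414175+69·936·226327139064 = 29234224019520001,  y_4 = 7775·226327139064+936·1880014414175 = 3519386997890400
k=5:  x_5 = 7775·29234224019520001+69·936·3519386997890400 = 454592181623521601375,  y_5 = 7775·3519386997890400+936·29234224019520001 = 54726467590868580936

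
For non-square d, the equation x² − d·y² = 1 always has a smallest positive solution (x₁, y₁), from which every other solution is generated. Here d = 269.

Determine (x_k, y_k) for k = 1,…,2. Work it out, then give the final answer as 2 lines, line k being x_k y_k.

√269 = [16; 2,2,32, …], period ℓ=3 (odd) → k=5
i=0: a=16 ⇒ p=16, q=1
i=1: a=2 ⇒ p=33, q=2
i=2: a=2 ⇒ p=82, q=5
i=3: a=32 ⇒ p=2657, q=162
i=4: a=2 ⇒ p=5396, q=329
i=5: a=2 ⇒ p=13449, q=820
fundamental: x₁=13449, y₁=820  (since 180875601 − 269·672400 = 1)
k=2:  x_2 = 13449·13449+269·820·820 = 361751201,  y_2 = 13449·820+820·13449 = 22056360

13449 820
361751201 22056360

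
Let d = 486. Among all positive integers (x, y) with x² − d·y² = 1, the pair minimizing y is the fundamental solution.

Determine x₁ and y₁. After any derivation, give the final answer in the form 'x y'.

485 22

[22; 22,44] for √486; ℓ=2 ⇒ convergent index 1
k=0  a_k=22  p_k/q_k = 22/1
k=1  a_k=22  p_k/q_k = 485/22
fundamental: x₁=485, y₁=22  (since 235225 − 486·484 = 1)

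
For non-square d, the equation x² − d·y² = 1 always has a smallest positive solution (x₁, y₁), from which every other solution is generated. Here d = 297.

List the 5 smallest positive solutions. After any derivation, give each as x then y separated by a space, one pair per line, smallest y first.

48599 2820
4723725601 274098360
459136680917399 26641812392460
44627167107085622401 2589530880648228720
4337671388015371645214999 251697222510604722734100

√297 = [17; 4,3,1,1,2,1,1,3,4,34, …], period ℓ=10 (even) → k=9
i=0: a=17 ⇒ p=17, q=1
…
i=3: a=1 ⇒ p=293, q=17
…
i=6: a=1 ⇒ p=1844, q=107
…
i=8: a=3 ⇒ p=11357, q=659
i=9: a=4 ⇒ p=48599, q=2820
(x₁, y₁) = (48599, 2820);  48599² − 297·2820² = 1 ✓
(x_2, y_2) = (48599·48599 + 297·2820·2820, 48599·2820 + 2820·48599) = (4723725601, 274098360)
(x_3, y_3) = (48599·4723725601 + 297·2820·274098360, 48599·274098360 + 2820·4723725601) = (459136680917399, 26641812392460)
(x_4, y_4) = (48599·459136680917399 + 297·2820·26641812392460, 48599·26641812392460 + 2820·459136680917399) = (44627167107085622401, 2589530880648228720)
(x_5, y_5) = (48599·44627167107085622401 + 297·2820·2589530880648228720, 48599·2589530880648228720 + 2820·44627167107085622401) = (4337671388015371645214999, 251697222510604722734100)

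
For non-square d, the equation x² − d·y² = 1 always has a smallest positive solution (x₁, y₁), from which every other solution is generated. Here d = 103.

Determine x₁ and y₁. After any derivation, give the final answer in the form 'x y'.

227528 22419

√103 = [10; 6,1,2,1,1,9,1,1,2,1,6,20, …], period ℓ=12 (even) → k=11
a_0=10:  p_0=10·1+0=10,  q_0=10·0+1=1
a_1=6:  p_1=6·10+1=61,  q_1=6·1+0=6
…
a_3=2:  p_3=2·71+61=203,  q_3=2·7+6=20
a_4=1:  p_4=1·203+71=274,  q_4=1·20+7=27
…
a_6=9:  p_6=9·477+274=4567,  q_6=9·47+27=450
…
a_8=1:  p_8=1·5044+4567=9611,  q_8=1·497+450=947
…
a_10=1:  p_10=1·24266+9611=33877,  q_10=1·2391+947=3338
a_11=6:  p_11=6·33877+24266=227528,  q_11=6·3338+2391=22419
(x₁, y₁) = (227528, 22419);  227528² − 103·22419² = 1 ✓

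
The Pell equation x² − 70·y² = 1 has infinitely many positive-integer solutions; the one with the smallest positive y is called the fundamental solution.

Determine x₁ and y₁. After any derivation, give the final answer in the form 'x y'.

251 30

d=70: √d = [8; 2,1,2,1,2,16] (ℓ=6, even), read p_5/q_5
step 0: (8, 1)  from 8·(1,0) + (0,1)
step 1: (17, 2)  from 2·(8,1) + (1,0)
…
step 3: (67, 8)  from 2·(25,3) + (17,2)
step 4: (92, 11)  from 1·(67,8) + (25,3)
step 5: (251, 30)  from 2·(92,11) + (67,8)
→ (251, 30).  Check: 251²=63001, 70·30²=63000, difference 1.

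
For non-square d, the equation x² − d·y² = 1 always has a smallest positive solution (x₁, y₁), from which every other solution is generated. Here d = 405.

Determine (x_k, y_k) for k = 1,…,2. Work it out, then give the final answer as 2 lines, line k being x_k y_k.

161 8
51841 2576

d=405: √d = [20; 8,40] (ℓ=2, even), read p_1/q_1
step 0: (20, 1)  from 20·(1,0) + (0,1)
step 1: (161, 8)  from 8·(20,1) + (1,0)
fundamental: x₁=161, y₁=8  (since 25921 − 405·64 = 1)
(x_2, y_2) = (161·161 + 405·8·8, 161·8 + 8·161) = (51841, 2576)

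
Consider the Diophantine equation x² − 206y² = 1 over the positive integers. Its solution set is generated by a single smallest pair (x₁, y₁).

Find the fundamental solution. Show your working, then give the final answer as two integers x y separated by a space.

59535 4148

d=206: √d = [14; 2,1,5,14,5,1,2,28] (ℓ=8, even), read p_7/q_7
step 0: (14, 1)  from 14·(1,0) + (0,1)
step 1: (29, 2)  from 2·(14,1) + (1,0)
step 2: (43, 3)  from 1·(29,2) + (14,1)
…
step 4: (3459, 241)  from 14·(244,17) + (43,3)
step 5: (17539, 1222)  from 5·(3459,241) + (244,17)
step 6: (20998, 1463)  from 1·(17539,1222) + (3459,241)
step 7: (59535, 4148)  from 2·(20998,1463) + (17539,1222)
→ (59535, 4148).  Check: 59535²=3544416225, 206·4148²=3544416224, difference 1.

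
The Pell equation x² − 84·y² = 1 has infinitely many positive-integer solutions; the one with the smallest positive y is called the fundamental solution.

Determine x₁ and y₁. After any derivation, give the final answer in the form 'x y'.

55 6

d=84: √d = [9; 6,18] (ℓ=2, even), read p_1/q_1
step 0: (9, 1)  from 9·(1,0) + (0,1)
step 1: (55, 6)  from 6·(9,1) + (1,0)
fundamental: x₁=55, y₁=6  (since 3025 − 84·36 = 1)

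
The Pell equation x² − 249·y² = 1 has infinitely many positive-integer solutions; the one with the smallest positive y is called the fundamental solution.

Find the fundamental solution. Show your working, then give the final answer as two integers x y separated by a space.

d=249: √d = [15; 1,3,1,1,5,…,3,1,30] (ℓ=16, even), read p_15/q_15
k=0  a_k=15  p_k/q_k = 15/1
…
k=5  a_k=5  p_k/q_k = 789/50
k=6  a_k=1  p_k/q_k = 931/59
k=7  a_k=3  p_k/q_k = 3582/227
k=8  a_k=10  p_k/q_k = 36751/2329
k=9  a_k=3  p_k/q_k = 113835/7214
k=10  a_k=1  p_k/q_k = 150586/9543
…
k=12  a_k=1  p_k/q_k = 1017351/64472
…
k=14  a_k=3  p_k/q_k = 6669699/422675
k=15  a_k=1  p_k/q_k = 8553815/542076
fundamental: x₁=8553815, y₁=542076  (since 73167751054225 − 249·293846389776 = 1)

8553815 542076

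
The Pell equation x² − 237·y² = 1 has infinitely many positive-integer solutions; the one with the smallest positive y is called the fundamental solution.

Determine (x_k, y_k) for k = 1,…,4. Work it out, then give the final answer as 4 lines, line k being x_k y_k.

228151 14820
104105757601 6762395640
47503665404623351 3085694655308460
21676017531356338550401 1408008642599798519280

d=237: √d = [15; 2,1,1,7,10,7,1,1,2,30] (ℓ=10, even), read p_9/q_9
step 0: (15, 1)  from 15·(1,0) + (0,1)
…
step 2: (46, 3)  from 1·(31,2) + (15,1)
…
step 6: (42074, 2733)  from 7·(5927,385) + (585,38)
step 7: (48001, 3118)  from 1·(42074,2733) + (5927,385)
step 8: (90075, 5851)  from 1·(48001,3118) + (42074,2733)
step 9: (228151, 14820)  from 2·(90075,5851) + (48001,3118)
→ (228151, 14820).  Check: 228151²=52052878801, 237·14820²=52052878800, difference 1.
k=2:  x_2 = 228151·228151+237·14820·14820 = 104105757601,  y_2 = 228151·14820+14820·228151 = 6762395640
k=3:  x_3 = 228151·104105757601+237·14820·6762395640 = 47503665404623351,  y_3 = 228151·6762395640+14820·104105757601 = 3085694655308460
k=4:  x_4 = 228151·47503665404623351+237·14820·3085694655308460 = 21676017531356338550401,  y_4 = 228151·3085694655308460+14820·47503665404623351 = 1408008642599798519280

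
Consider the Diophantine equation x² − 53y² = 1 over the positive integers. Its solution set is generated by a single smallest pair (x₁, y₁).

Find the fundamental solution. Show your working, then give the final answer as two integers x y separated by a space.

66249 9100

√53 = [7; 3,1,1,3,14, …], period ℓ=5 (odd) → k=9
step 0: (7, 1)  from 7·(1,0) + (0,1)
step 1: (22, 3)  from 3·(7,1) + (1,0)
…
step 4: (182, 25)  from 3·(51,7) + (29,4)
step 5: (2599, 357)  from 14·(182,25) + (51,7)
step 6: (7979, 1096)  from 3·(2599,357) + (182,25)
…
step 8: (18557, 2549)  from 1·(10578,1453) + (7979,1096)
step 9: (66249, 9100)  from 3·(18557,2549) + (10578,1453)
→ (66249, 9100).  Check: 66249²=4388930001, 53·9100²=4388930000, difference 1.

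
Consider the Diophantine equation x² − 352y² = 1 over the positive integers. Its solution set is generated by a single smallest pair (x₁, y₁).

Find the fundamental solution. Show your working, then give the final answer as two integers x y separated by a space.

77617 4137

[18; 1,3,5,9,5,3,1,36] for √352; ℓ=8 ⇒ convergent index 7
step 0: (18, 1)  from 18·(1,0) + (0,1)
step 1: (19, 1)  from 1·(18,1) + (1,0)
step 2: (75, 4)  from 3·(19,1) + (18,1)
step 3: (394, 21)  from 5·(75,4) + (19,1)
step 4: (3621, 193)  from 9·(394,21) + (75,4)
step 5: (18499, 986)  from 5·(3621,193) + (394,21)
step 6: (59118, 3151)  from 3·(18499,986) + (3621,193)
step 7: (77617, 4137)  from 1·(59118,3151) + (18499,986)
→ (77617, 4137).  Check: 77617²=6024398689, 352·4137²=6024398688, difference 1.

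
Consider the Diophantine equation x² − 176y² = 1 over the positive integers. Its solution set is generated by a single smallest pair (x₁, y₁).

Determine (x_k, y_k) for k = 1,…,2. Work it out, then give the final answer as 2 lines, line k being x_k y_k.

[13; 3,1,3,26] for √176; ℓ=4 ⇒ convergent index 3
a_0=13:  p_0=13·1+0=13,  q_0=13·0+1=1
…
a_2=1:  p_2=1·40+13=53,  q_2=1·3+1=4
a_3=3:  p_3=3·53+40=199,  q_3=3·4+3=15
(x₁, y₁) = (199, 15);  199² − 176·15² = 1 ✓
(x_2, y_2) = (199·199 + 176·15·15, 199·15 + 15·199) = (79201, 5970)

199 15
79201 5970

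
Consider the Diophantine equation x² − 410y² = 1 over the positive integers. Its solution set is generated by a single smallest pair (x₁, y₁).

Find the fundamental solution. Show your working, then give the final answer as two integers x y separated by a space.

d=410: √d = [20; 4,40] (ℓ=2, even), read p_1/q_1
a_0=20:  p_0=20·1+0=20,  q_0=20·0+1=1
a_1=4:  p_1=4·20+1=81,  q_1=4·1+0=4
(x₁, y₁) = (81, 4);  81² − 410·4² = 1 ✓

81 4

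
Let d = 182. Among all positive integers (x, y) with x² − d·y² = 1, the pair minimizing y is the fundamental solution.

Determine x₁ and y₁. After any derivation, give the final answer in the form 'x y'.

27 2

√182 = [13; 2,26, …], period ℓ=2 (even) → k=1
step 0: (13, 1)  from 13·(1,0) + (0,1)
step 1: (27, 2)  from 2·(13,1) + (1,0)
fundamental: x₁=27, y₁=2  (since 729 − 182·4 = 1)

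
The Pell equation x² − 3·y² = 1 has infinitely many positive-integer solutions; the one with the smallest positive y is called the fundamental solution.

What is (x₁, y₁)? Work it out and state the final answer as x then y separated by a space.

√3 = [1; 1,2, …], period ℓ=2 (even) → k=1
k=0  a_k=1  p_k/q_k = 1/1
k=1  a_k=1  p_k/q_k = 2/1
(x₁, y₁) = (2, 1);  2² − 3·1² = 1 ✓

2 1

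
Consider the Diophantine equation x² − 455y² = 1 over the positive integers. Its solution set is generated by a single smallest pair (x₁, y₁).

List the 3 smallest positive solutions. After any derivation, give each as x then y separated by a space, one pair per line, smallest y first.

64 3
8191 384
1048384 49149

√455 = [21; 3,42, …], period ℓ=2 (even) → k=1
a_0=21:  p_0=21·1+0=21,  q_0=21·0+1=1
a_1=3:  p_1=3·21+1=64,  q_1=3·1+0=3
(x₁, y₁) = (64, 3);  64² − 455·3² = 1 ✓
k=2:  x_2 = 64·64+455·3·3 = 8191,  y_2 = 64·3+3·64 = 384
k=3:  x_3 = 64·8191+455·3·384 = 1048384,  y_3 = 64·384+3·8191 = 49149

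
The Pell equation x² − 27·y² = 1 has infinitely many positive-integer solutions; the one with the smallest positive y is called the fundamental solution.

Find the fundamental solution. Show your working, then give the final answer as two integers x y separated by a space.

d=27: √d = [5; 5,10] (ℓ=2, even), read p_1/q_1
k=0  a_k=5  p_k/q_k = 5/1
k=1  a_k=5  p_k/q_k = 26/5
(x₁, y₁) = (26, 5);  26² − 27·5² = 1 ✓

26 5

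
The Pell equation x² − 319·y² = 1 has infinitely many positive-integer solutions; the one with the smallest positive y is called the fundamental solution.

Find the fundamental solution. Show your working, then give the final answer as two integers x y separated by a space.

12901780 722361

d=319: √d = [17; 1,6,5,1,4,…,6,1,34] (ℓ=14, even), read p_13/q_13
i=0: a=17 ⇒ p=17, q=1
…
i=2: a=6 ⇒ p=125, q=7
…
i=4: a=1 ⇒ p=768, q=43
i=5: a=4 ⇒ p=3715, q=208
i=6: a=3 ⇒ p=11913, q=667
i=7: a=1 ⇒ p=15628, q=875
i=8: a=3 ⇒ p=58797, q=3292
…
i=11: a=5 ⇒ p=1798881, q=100718
i=12: a=6 ⇒ p=11102899, q=621643
i=13: a=1 ⇒ p=12901780, q=722361
(x₁, y₁) = (12901780, 722361);  12901780² − 319·722361² = 1 ✓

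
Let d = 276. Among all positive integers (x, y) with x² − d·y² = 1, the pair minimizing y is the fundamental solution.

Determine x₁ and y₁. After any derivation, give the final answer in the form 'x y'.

7775 468

d=276: √d = [16; 1,1,1,1,2,2,2,1,1,1,1,32] (ℓ=12, even), read p_11/q_11
a_0=16:  p_0=16·1+0=16,  q_0=16·0+1=1
a_1=1:  p_1=1·16+1=17,  q_1=1·1+0=1
a_2=1:  p_2=1·17+16=33,  q_2=1·1+1=2
a_3=1:  p_3=1·33+17=50,  q_3=1·2+1=3
a_4=1:  p_4=1·50+33=83,  q_4=1·3+2=5
a_5=2:  p_5=2·83+50=216,  q_5=2·5+3=13
a_6=2:  p_6=2·216+83=515,  q_6=2·13+5=31
a_7=2:  p_7=2·515+216=1246,  q_7=2·31+13=75
a_8=1:  p_8=1·1246+515=1761,  q_8=1·75+31=106
a_9=1:  p_9=1·1761+1246=3007,  q_9=1·106+75=181
a_10=1:  p_10=1·3007+1761=4768,  q_10=1·181+106=287
a_11=1:  p_11=1·4768+3007=7775,  q_11=1·287+181=468
→ (7775, 468).  Check: 7775²=60450625, 276·468²=60450624, difference 1.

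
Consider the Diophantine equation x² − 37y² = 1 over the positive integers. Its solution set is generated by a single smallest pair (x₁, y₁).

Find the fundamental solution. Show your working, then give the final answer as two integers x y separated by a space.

73 12

d=37: √d = [6; 12] (ℓ=1, odd), read p_1/q_1
step 0: (6, 1)  from 6·(1,0) + (0,1)
step 1: (73, 12)  from 12·(6,1) + (1,0)
fundamental: x₁=73, y₁=12  (since 5329 − 37·144 = 1)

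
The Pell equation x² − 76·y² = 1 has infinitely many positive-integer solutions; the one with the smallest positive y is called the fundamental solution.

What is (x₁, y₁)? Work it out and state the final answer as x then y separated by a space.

57799 6630

√76 = [8; 1,2,1,1,5,4,5,1,1,2,1,16, …], period ℓ=12 (even) → k=11
a_0=8:  p_0=8·1+0=8,  q_0=8·0+1=1
…
a_2=2:  p_2=2·9+8=26,  q_2=2·1+1=3
a_3=1:  p_3=1·26+9=35,  q_3=1·3+1=4
…
a_5=5:  p_5=5·61+35=340,  q_5=5·7+4=39
a_6=4:  p_6=4·340+61=1421,  q_6=4·39+7=163
a_7=5:  p_7=5·1421+340=7445,  q_7=5·163+39=854
…
a_10=2:  p_10=2·16311+8866=41488,  q_10=2·1871+1017=4759
a_11=1:  p_11=1·41488+16311=57799,  q_11=1·4759+1871=6630
fundamental: x₁=57799, y₁=6630  (since 3340724401 − 76·43956900 = 1)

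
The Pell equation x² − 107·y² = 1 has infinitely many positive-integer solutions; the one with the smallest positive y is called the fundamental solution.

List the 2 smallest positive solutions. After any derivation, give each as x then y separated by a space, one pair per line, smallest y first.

√107 = [10; 2,1,9,1,2,20, …], period ℓ=6 (even) → k=5
step 0: (10, 1)  from 10·(1,0) + (0,1)
…
step 2: (31, 3)  from 1·(21,2) + (10,1)
…
step 4: (331, 32)  from 1·(300,29) + (31,3)
step 5: (962, 93)  from 2·(331,32) + (300,29)
fundamental: x₁=962, y₁=93  (since 925444 − 107·8649 = 1)
(x_2, y_2) = (962·962 + 107·93·93, 962·93 + 93·962) = (1850887, 178932)

962 93
1850887 178932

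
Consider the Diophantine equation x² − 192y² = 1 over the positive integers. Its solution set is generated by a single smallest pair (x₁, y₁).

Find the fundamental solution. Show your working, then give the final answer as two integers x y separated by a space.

d=192: √d = [13; 1,5,1,26] (ℓ=4, even), read p_3/q_3
i=0: a=13 ⇒ p=13, q=1
i=1: a=1 ⇒ p=14, q=1
i=2: a=5 ⇒ p=83, q=6
i=3: a=1 ⇒ p=97, q=7
fundamental: x₁=97, y₁=7  (since 9409 − 192·49 = 1)

97 7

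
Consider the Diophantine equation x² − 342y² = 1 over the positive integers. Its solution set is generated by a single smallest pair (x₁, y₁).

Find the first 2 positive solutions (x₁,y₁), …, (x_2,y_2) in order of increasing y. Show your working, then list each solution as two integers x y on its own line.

√342 = [18; 2,36, …], period ℓ=2 (even) → k=1
i=0: a=18 ⇒ p=18, q=1
i=1: a=2 ⇒ p=37, q=2
(x₁, y₁) = (37, 2);  37² − 342·2² = 1 ✓
(37+2√342)^2 = 2737 + 148√342

37 2
2737 148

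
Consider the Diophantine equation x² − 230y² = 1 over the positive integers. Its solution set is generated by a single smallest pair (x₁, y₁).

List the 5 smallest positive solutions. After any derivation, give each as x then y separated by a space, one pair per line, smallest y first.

91 6
16561 1092
3014011 198738
548533441 36169224
99830072251 6582600030

√230 = [15; 6,30, …], period ℓ=2 (even) → k=1
k=0  a_k=15  p_k/q_k = 15/1
k=1  a_k=6  p_k/q_k = 91/6
fundamental: x₁=91, y₁=6  (since 8281 − 230·36 = 1)
n=2: (91,6)∘(91,6) = (91·91+230·6·6, 91·6+6·91) = (16561,1092)
n=3: (16561,1092)∘(91,6) = (91·16561+230·6·1092, 91·1092+6·16561) = (3014011,198738)
n=4: (3014011,198738)∘(91,6) = (91·3014011+230·6·198738, 91·198738+6·3014011) = (548533441,36169224)
n=5: (548533441,36169224)∘(91,6) = (91·548533441+230·6·36169224, 91·36169224+6·548533441) = (99830072251,6582600030)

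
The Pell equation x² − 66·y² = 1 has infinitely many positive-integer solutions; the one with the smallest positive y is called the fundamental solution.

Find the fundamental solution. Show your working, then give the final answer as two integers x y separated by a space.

65 8

d=66: √d = [8; 8,16] (ℓ=2, even), read p_1/q_1
step 0: (8, 1)  from 8·(1,0) + (0,1)
step 1: (65, 8)  from 8·(8,1) + (1,0)
(x₁, y₁) = (65, 8);  65² − 66·8² = 1 ✓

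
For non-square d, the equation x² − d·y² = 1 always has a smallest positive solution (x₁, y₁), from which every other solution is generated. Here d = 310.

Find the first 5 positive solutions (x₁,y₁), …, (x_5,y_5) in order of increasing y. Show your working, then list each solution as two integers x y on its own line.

848719 48204
1440647881921 81823301352
2445410459391369679 138889981000287972
4150932639366927117300481 235757131569084991314384
7045950797499272621676902497999 400183113896225599505705060220

√310 = [17; 1,1,1,1,5,…,1,1,34, …], period ℓ=16 (even) → k=15
step 0: (17, 1)  from 17·(1,0) + (0,1)
…
step 2: (35, 2)  from 1·(18,1) + (17,1)
step 3: (53, 3)  from 1·(35,2) + (18,1)
step 4: (88, 5)  from 1·(53,3) + (35,2)
step 5: (493, 28)  from 5·(88,5) + (53,3)
step 6: (1567, 89)  from 3·(493,28) + (88,5)
…
step 8: (5687, 323)  from 2·(2060,117) + (1567,89)
step 9: (7747, 440)  from 1·(5687,323) + (2060,117)
step 10: (28928, 1643)  from 3·(7747,440) + (5687,323)
step 11: (152387, 8655)  from 5·(28928,1643) + (7747,440)
…
step 13: (333702, 18953)  from 1·(181315,10298) + (152387,8655)
step 14: (515017, 29251)  from 1·(333702,18953) + (181315,10298)
step 15: (848719, 48204)  from 1·(515017,29251) + (333702,18953)
(x₁, y₁) = (848719, 48204);  848719² − 310·48204² = 1 ✓
k=2:  x_2 = 848719·848719+310·48204·48204 = 1440647881921,  y_2 = 848719·48204+48204·848719 = 81823301352
k=3:  x_3 = 848719·1440647881921+310·48204·81823301352 = 2445410459391369679,  y_3 = 848719·81823301352+48204·1440647881921 = 138889981000287972
k=4:  x_4 = 848719·2445410459391369679+310·48204·138889981000287972 = 4150932639366927117300481,  y_4 = 848719·138889981000287972+48204·2445410459391369679 = 235757131569084991314384
k=5:  x_5 = 848719·4150932639366927117300481+310·48204·235757131569084991314384 = 7045950797499272621676902497999,  y_5 = 848719·235757131569084991314384+48204·4150932639366927117300481 = 400183113896225599505705060220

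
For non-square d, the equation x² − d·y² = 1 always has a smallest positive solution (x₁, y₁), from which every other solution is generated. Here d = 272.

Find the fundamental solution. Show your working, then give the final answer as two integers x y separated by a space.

33 2

[16; 2,32] for √272; ℓ=2 ⇒ convergent index 1
step 0: (16, 1)  from 16·(1,0) + (0,1)
step 1: (33, 2)  from 2·(16,1) + (1,0)
→ (33, 2).  Check: 33²=1089, 272·2²=1088, difference 1.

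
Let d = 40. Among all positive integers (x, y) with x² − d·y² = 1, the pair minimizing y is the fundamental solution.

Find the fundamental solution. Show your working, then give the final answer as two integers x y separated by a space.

d=40: √d = [6; 3,12] (ℓ=2, even), read p_1/q_1
k=0  a_k=6  p_k/q_k = 6/1
k=1  a_k=3  p_k/q_k = 19/3
(x₁, y₁) = (19, 3);  19² − 40·3² = 1 ✓

19 3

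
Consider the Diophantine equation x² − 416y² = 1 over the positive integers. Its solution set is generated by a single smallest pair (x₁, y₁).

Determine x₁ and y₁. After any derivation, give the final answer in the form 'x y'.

[20; 2,1,1,9,1,1,2,40] for √416; ℓ=8 ⇒ convergent index 7
a_0=20:  p_0=20·1+0=20,  q_0=20·0+1=1
a_1=2:  p_1=2·20+1=41,  q_1=2·1+0=2
…
a_3=1:  p_3=1·61+41=102,  q_3=1·3+2=5
a_4=9:  p_4=9·102+61=979,  q_4=9·5+3=48
a_5=1:  p_5=1·979+102=1081,  q_5=1·48+5=53
a_6=1:  p_6=1·1081+979=2060,  q_6=1·53+48=101
a_7=2:  p_7=2·2060+1081=5201,  q_7=2·101+53=255
fundamental: x₁=5201, y₁=255  (since 27050401 − 416·65025 = 1)

5201 255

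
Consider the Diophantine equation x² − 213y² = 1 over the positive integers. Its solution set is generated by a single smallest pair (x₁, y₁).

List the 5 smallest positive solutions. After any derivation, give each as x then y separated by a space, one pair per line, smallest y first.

194399 13320
75581942401 5178789360
29386108041429599 2013502945575960
11425260034216163289601 782845918228863306720
4442118250753789746628859999 304368927313532092980546600

√213 = [14; 1,1,2,6,1,8,1,6,2,1,1,28, …], period ℓ=12 (even) → k=11
i=0: a=14 ⇒ p=14, q=1
…
i=4: a=6 ⇒ p=467, q=32
…
i=6: a=8 ⇒ p=4787, q=328
i=7: a=1 ⇒ p=5327, q=365
…
i=10: a=1 ⇒ p=115574, q=7919
i=11: a=1 ⇒ p=194399, q=13320
fundamental: x₁=194399, y₁=13320  (since 37790971201 − 213·177422400 = 1)
(x_2, y_2) = (194399·194399 + 213·13320·13320, 194399·13320 + 13320·194399) = (75581942401, 5178789360)
(x_3, y_3) = (194399·75581942401 + 213·13320·5178789360, 194399·5178789360 + 13320·75581942401) = (29386108041429599, 2013502945575960)
(x_4, y_4) = (194399·29386108041429599 + 213·13320·2013502945575960, 194399·2013502945575960 + 13320·29386108041429599) = (11425260034216163289601, 782845918228863306720)
(x_5, y_5) = (194399·11425260034216163289601 + 213·13320·782845918228863306720, 194399·782845918228863306720 + 13320·11425260034216163289601) = (4442118250753789746628859999, 304368927313532092980546600)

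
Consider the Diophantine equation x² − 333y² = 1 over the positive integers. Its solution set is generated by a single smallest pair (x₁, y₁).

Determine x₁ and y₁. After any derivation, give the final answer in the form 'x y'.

73 4

√333 = [18; 4,36, …], period ℓ=2 (even) → k=1
a_0=18:  p_0=18·1+0=18,  q_0=18·0+1=1
a_1=4:  p_1=4·18+1=73,  q_1=4·1+0=4
→ (73, 4).  Check: 73²=5329, 333·4²=5328, difference 1.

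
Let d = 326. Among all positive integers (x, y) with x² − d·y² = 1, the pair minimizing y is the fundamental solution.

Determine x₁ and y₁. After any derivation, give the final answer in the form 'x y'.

√326 = [18; 18,36, …], period ℓ=2 (even) → k=1
k=0  a_k=18  p_k/q_k = 18/1
k=1  a_k=18  p_k/q_k = 325/18
→ (325, 18).  Check: 325²=105625, 326·18²=105624, difference 1.

325 18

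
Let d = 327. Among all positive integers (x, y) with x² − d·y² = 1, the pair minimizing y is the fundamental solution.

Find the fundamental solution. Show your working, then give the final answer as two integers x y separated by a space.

[18; 12,36] for √327; ℓ=2 ⇒ convergent index 1
i=0: a=18 ⇒ p=18, q=1
i=1: a=12 ⇒ p=217, q=12
(x₁, y₁) = (217, 12);  217² − 327·12² = 1 ✓

217 12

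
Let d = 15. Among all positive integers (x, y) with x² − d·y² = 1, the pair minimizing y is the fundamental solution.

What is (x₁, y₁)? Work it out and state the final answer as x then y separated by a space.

4 1

d=15: √d = [3; 1,6] (ℓ=2, even), read p_1/q_1
i=0: a=3 ⇒ p=3, q=1
i=1: a=1 ⇒ p=4, q=1
fundamental: x₁=4, y₁=1  (since 16 − 15·1 = 1)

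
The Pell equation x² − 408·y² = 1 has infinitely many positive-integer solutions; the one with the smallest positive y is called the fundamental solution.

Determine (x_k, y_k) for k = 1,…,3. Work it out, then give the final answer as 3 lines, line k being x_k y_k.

101 5
20401 1010
4120901 204015

√408 = [20; 5,40, …], period ℓ=2 (even) → k=1
step 0: (20, 1)  from 20·(1,0) + (0,1)
step 1: (101, 5)  from 5·(20,1) + (1,0)
fundamental: x₁=101, y₁=5  (since 10201 − 408·25 = 1)
k=2:  x_2 = 101·101+408·5·5 = 20401,  y_2 = 101·5+5·101 = 1010
k=3:  x_3 = 101·20401+408·5·1010 = 4120901,  y_3 = 101·1010+5·20401 = 204015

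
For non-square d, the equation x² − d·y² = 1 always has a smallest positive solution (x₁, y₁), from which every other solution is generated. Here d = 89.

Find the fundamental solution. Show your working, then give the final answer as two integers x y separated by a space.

[9; 2,3,3,2,18] for √89; ℓ=5 ⇒ convergent index 9
i=0: a=9 ⇒ p=9, q=1
i=1: a=2 ⇒ p=19, q=2
i=2: a=3 ⇒ p=66, q=7
i=3: a=3 ⇒ p=217, q=23
i=4: a=2 ⇒ p=500, q=53
i=5: a=18 ⇒ p=9217, q=977
i=6: a=2 ⇒ p=18934, q=2007
i=7: a=3 ⇒ p=66019, q=6998
i=8: a=3 ⇒ p=216991, q=23001
i=9: a=2 ⇒ p=500001, q=53000
→ (500001, 53000).  Check: 500001²=250001000001, 89·53000²=250001000000, difference 1.

500001 53000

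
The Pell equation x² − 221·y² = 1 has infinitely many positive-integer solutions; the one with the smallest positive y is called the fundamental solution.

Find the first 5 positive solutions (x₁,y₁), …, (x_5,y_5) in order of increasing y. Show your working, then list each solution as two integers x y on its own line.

1665 112
5544449 372960
18463013505 1241956688
61481829427201 4135715398080
204734473529565825 13771931033649712

√221 = [14; 1,6,2,6,1,28, …], period ℓ=6 (even) → k=5
step 0: (14, 1)  from 14·(1,0) + (0,1)
…
step 3: (223, 15)  from 2·(104,7) + (15,1)
step 4: (1442, 97)  from 6·(223,15) + (104,7)
step 5: (1665, 112)  from 1·(1442,97) + (223,15)
(x₁, y₁) = (1665, 112);  1665² − 221·112² = 1 ✓
(x_2, y_2) = (1665·1665 + 221·112·112, 1665·112 + 112·1665) = (5544449, 372960)
(x_3, y_3) = (1665·5544449 + 221·112·372960, 1665·372960 + 112·5544449) = (18463013505, 1241956688)
(x_4, y_4) = (1665·18463013505 + 221·112·1241956688, 1665·1241956688 + 112·18463013505) = (61481829427201, 4135715398080)
(x_5, y_5) = (1665·61481829427201 + 221·112·4135715398080, 1665·4135715398080 + 112·61481829427201) = (204734473529565825, 13771931033649712)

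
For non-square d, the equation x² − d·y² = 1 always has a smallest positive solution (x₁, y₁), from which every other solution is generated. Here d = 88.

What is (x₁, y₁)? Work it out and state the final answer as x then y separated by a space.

d=88: √d = [9; 2,1,1,1,2,18] (ℓ=6, even), read p_5/q_5
k=0  a_k=9  p_k/q_k = 9/1
…
k=2  a_k=1  p_k/q_k = 28/3
…
k=4  a_k=1  p_k/q_k = 75/8
k=5  a_k=2  p_k/q_k = 197/21
(x₁, y₁) = (197, 21);  197² − 88·21² = 1 ✓

197 21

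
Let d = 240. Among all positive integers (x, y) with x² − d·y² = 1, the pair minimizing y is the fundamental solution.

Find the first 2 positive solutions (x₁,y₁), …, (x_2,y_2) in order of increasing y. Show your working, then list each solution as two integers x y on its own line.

31 2
1921 124

d=240: √d = [15; 2,30] (ℓ=2, even), read p_1/q_1
step 0: (15, 1)  from 15·(1,0) + (0,1)
step 1: (31, 2)  from 2·(15,1) + (1,0)
→ (31, 2).  Check: 31²=961, 240·2²=960, difference 1.
k=2:  x_2 = 31·31+240·2·2 = 1921,  y_2 = 31·2+2·31 = 124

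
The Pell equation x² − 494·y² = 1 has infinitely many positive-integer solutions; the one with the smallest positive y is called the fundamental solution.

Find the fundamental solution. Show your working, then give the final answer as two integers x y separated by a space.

73035 3286

√494 = [22; 4,2,2,1,2,1,2,2,4,44, …], period ℓ=10 (even) → k=9
k=0  a_k=22  p_k/q_k = 22/1
k=1  a_k=4  p_k/q_k = 89/4
k=2  a_k=2  p_k/q_k = 200/9
…
k=6  a_k=1  p_k/q_k = 2556/115
k=7  a_k=2  p_k/q_k = 6979/314
k=8  a_k=2  p_k/q_k = 16514/743
k=9  a_k=4  p_k/q_k = 73035/3286
(x₁, y₁) = (73035, 3286);  73035² − 494·3286² = 1 ✓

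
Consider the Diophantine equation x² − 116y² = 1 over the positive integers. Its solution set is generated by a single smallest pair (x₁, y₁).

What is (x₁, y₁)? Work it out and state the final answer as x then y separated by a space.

√116 → a₀=10, period (1,3,2,1,4,1,2,3,1,20); ℓ=10 even so k=9
k=0  a_k=10  p_k/q_k = 10/1
k=1  a_k=1  p_k/q_k = 11/1
k=2  a_k=3  p_k/q_k = 43/4
k=3  a_k=2  p_k/q_k = 97/9
k=4  a_k=1  p_k/q_k = 140/13
k=5  a_k=4  p_k/q_k = 657/61
…
k=7  a_k=2  p_k/q_k = 2251/209
k=8  a_k=3  p_k/q_k = 7550/701
k=9  a_k=1  p_k/q_k = 9801/910
→ (9801, 910).  Check: 9801²=96059601, 116·910²=96059600, difference 1.

9801 910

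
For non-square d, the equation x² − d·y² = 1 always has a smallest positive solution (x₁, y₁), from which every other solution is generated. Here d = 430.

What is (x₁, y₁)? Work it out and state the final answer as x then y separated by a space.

2862251 138030

[20; 1,2,1,3,1,…,2,1,40] for √430; ℓ=14 ⇒ convergent index 13
a_0=20:  p_0=20·1+0=20,  q_0=20·0+1=1
…
a_2=2:  p_2=2·21+20=62,  q_2=2·1+1=3
a_3=1:  p_3=1·62+21=83,  q_3=1·3+1=4
…
a_5=1:  p_5=1·311+83=394,  q_5=1·15+4=19
…
a_8=6:  p_8=6·21794+2675=133439,  q_8=6·1051+129=6435
a_9=1:  p_9=1·133439+21794=155233,  q_9=1·6435+1051=7486
…
a_11=1:  p_11=1·599138+155233=754371,  q_11=1·28893+7486=36379
a_12=2:  p_12=2·754371+599138=2107880,  q_12=2·36379+28893=101651
a_13=1:  p_13=1·2107880+754371=2862251,  q_13=1·101651+36379=138030
fundamental: x₁=2862251, y₁=138030  (since 8192480787001 − 430·19052280900 = 1)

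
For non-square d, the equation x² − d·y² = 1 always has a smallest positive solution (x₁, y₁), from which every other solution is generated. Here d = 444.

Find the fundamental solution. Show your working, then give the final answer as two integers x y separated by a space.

√444 = [21; 14,42, …], period ℓ=2 (even) → k=1
i=0: a=21 ⇒ p=21, q=1
i=1: a=14 ⇒ p=295, q=14
(x₁, y₁) = (295, 14);  295² − 444·14² = 1 ✓

295 14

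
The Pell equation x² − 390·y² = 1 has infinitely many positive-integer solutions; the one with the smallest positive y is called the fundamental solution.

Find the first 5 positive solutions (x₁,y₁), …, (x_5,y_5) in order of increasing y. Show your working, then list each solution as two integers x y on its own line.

√390 → a₀=19, period (1,2,1,38); ℓ=4 even so k=3
i=0: a=19 ⇒ p=19, q=1
…
i=2: a=2 ⇒ p=59, q=3
i=3: a=1 ⇒ p=79, q=4
(x₁, y₁) = (79, 4);  79² − 390·4² = 1 ✓
n=2: (79,4)∘(79,4) = (79·79+390·4·4, 79·4+4·79) = (12481,632)
n=3: (12481,632)∘(79,4) = (79·12481+390·4·632, 79·632+4·12481) = (1971919,99852)
n=4: (1971919,99852)∘(79,4) = (79·1971919+390·4·99852, 79·99852+4·1971919) = (311550721,15775984)
n=5: (311550721,15775984)∘(79,4) = (79·311550721+390·4·15775984, 79·15775984+4·311550721) = (49223041999,2492505620)

79 4
12481 632
1971919 99852
311550721 15775984
49223041999 2492505620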